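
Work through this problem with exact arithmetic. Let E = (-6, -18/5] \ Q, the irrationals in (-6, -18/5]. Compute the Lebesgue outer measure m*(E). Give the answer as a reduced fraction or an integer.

The interval I = (-6, -18/5] has m(I) = -18/5 - (-6) = 12/5 (endpoints are measure-zero, so open/closed/half-open agree). Write I = (I cap Q) u (I \ Q). The rationals in I are countable, so m*(I cap Q) = 0 (cover each rational by intervals whose total length is arbitrarily small). By countable subadditivity m*(I) <= m*(I cap Q) + m*(I \ Q), hence m*(I \ Q) >= m(I) = 12/5. The reverse inequality m*(I \ Q) <= m*(I) = 12/5 is trivial since (I \ Q) is a subset of I. Therefore m*(I \ Q) = 12/5.

12/5


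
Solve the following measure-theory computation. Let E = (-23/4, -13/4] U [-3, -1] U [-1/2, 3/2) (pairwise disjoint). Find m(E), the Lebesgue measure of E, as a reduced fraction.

For pairwise disjoint intervals, m(union_i I_i) = sum_i m(I_i),
and m is invariant under swapping open/closed endpoints (single points have measure 0).
So m(E) = sum_i (b_i - a_i).
  I_1 has length -13/4 - (-23/4) = 5/2.
  I_2 has length -1 - (-3) = 2.
  I_3 has length 3/2 - (-1/2) = 2.
Summing:
  m(E) = 5/2 + 2 + 2 = 13/2.

13/2


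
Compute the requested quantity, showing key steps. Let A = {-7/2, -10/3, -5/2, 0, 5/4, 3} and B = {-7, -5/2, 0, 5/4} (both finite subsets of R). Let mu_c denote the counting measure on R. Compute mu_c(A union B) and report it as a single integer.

Counting measure on a finite set equals cardinality. By inclusion-exclusion, |A union B| = |A| + |B| - |A cap B|.
|A| = 6, |B| = 4, |A cap B| = 3.
So mu_c(A union B) = 6 + 4 - 3 = 7.

7


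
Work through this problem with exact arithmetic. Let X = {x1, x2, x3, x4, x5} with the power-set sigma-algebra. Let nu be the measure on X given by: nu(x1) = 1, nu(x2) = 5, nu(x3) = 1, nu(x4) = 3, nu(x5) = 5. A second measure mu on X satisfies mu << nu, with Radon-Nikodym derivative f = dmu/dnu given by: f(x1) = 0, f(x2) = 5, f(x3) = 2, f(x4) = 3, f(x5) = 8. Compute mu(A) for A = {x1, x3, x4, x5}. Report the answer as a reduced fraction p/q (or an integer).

By the defining property of the Radon-Nikodym derivative, for every measurable set A,
  mu(A) = integral_A f dnu.
Since nu is a discrete measure concentrated on the atoms of X, the integral over A reduces to the sum
  mu(A) = sum_{x in A} f(x) * nu({x}).
Computing each term:
  x1: f(x1) * nu(x1) = 0 * 1 = 0.
  x3: f(x3) * nu(x3) = 2 * 1 = 2.
  x4: f(x4) * nu(x4) = 3 * 3 = 9.
  x5: f(x5) * nu(x5) = 8 * 5 = 40.
Summing: mu(A) = 0 + 2 + 9 + 40 = 51.

51


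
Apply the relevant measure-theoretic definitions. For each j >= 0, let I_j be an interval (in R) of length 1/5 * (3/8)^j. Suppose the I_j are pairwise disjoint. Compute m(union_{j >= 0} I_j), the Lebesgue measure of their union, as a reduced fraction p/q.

By countable additivity of the Lebesgue measure on pairwise disjoint measurable sets,
  m(union_{j >= 0} I_j) = sum_{j >= 0} m(I_j) = sum_{j >= 0} a * r^j,
  with a = 1/5 and r = 3/8.
Since 0 < r = 3/8 < 1, the geometric series converges:
  sum_{j >= 0} a * r^j = a / (1 - r).
  = 1/5 / (1 - 3/8)
  = 1/5 / (5/8)
  = 8/25.

8/25


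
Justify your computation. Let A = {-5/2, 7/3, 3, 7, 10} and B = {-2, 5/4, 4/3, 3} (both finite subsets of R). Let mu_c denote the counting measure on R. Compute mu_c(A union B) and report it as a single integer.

Counting measure on a finite set equals cardinality. By inclusion-exclusion, |A union B| = |A| + |B| - |A cap B|.
|A| = 5, |B| = 4, |A cap B| = 1.
So mu_c(A union B) = 5 + 4 - 1 = 8.

8


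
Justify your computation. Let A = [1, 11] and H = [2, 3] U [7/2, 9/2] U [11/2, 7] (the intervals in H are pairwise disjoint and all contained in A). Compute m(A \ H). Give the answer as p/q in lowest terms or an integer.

The ambient interval has length m(A) = 11 - 1 = 10.
Since the holes are disjoint and sit inside A, by finite additivity
  m(H) = sum_i (b_i - a_i), and m(A \ H) = m(A) - m(H).
Computing the hole measures:
  m(H_1) = 3 - 2 = 1.
  m(H_2) = 9/2 - 7/2 = 1.
  m(H_3) = 7 - 11/2 = 3/2.
Summed: m(H) = 1 + 1 + 3/2 = 7/2.
So m(A \ H) = 10 - 7/2 = 13/2.

13/2


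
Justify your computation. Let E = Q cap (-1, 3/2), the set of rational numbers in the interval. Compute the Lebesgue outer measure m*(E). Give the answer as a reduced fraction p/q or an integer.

The set Q cap (-1, 3/2) is countable (a subset of the countable set Q). Lebesgue outer measure of any countable set is 0: each singleton {q} has m*({q}) = 0, and by countable subadditivity m*(union_k {q_k}) <= sum_k m*({q_k}) = sum_k 0 = 0. The reverse inequality m*(E) >= 0 is automatic. So m*(Q cap (-1, 3/2)) = 0.

0


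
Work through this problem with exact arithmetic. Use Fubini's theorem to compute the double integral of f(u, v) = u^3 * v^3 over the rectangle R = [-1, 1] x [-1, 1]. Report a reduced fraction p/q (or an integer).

f(u, v) is a tensor product of a function of u and a function of v, and both factors are bounded continuous (hence Lebesgue integrable) on the rectangle, so Fubini's theorem applies:
  integral_R f d(m x m) = (integral_a1^b1 u^3 du) * (integral_a2^b2 v^3 dv).
Inner integral in u: integral_{-1}^{1} u^3 du = (1^4 - (-1)^4)/4
  = 0.
Inner integral in v: integral_{-1}^{1} v^3 dv = (1^4 - (-1)^4)/4
  = 0.
Product: (0) * (0) = 0.

0


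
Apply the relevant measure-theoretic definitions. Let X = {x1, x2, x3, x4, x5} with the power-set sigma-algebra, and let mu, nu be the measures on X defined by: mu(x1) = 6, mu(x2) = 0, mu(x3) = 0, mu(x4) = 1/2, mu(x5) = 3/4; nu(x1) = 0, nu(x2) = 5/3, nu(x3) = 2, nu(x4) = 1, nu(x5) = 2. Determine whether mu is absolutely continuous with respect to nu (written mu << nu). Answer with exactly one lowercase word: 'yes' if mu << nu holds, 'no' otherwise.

mu << nu means: every nu-null measurable set is also mu-null; equivalently, for every atom x, if nu({x}) = 0 then mu({x}) = 0.
Checking each atom:
  x1: nu = 0, mu = 6 > 0 -> violates mu << nu.
  x2: nu = 5/3 > 0 -> no constraint.
  x3: nu = 2 > 0 -> no constraint.
  x4: nu = 1 > 0 -> no constraint.
  x5: nu = 2 > 0 -> no constraint.
The atom(s) x1 violate the condition (nu = 0 but mu > 0). Therefore mu is NOT absolutely continuous w.r.t. nu.

no


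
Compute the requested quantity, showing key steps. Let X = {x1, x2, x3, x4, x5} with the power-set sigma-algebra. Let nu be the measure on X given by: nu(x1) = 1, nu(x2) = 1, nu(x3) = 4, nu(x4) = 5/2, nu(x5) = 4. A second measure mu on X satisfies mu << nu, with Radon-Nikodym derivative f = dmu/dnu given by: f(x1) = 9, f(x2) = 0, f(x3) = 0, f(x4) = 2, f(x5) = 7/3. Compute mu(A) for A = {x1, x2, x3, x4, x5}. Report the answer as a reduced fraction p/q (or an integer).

By the defining property of the Radon-Nikodym derivative, for every measurable set A,
  mu(A) = integral_A f dnu.
Since nu is a discrete measure concentrated on the atoms of X, the integral over A reduces to the sum
  mu(A) = sum_{x in A} f(x) * nu({x}).
Computing each term:
  x1: f(x1) * nu(x1) = 9 * 1 = 9.
  x2: f(x2) * nu(x2) = 0 * 1 = 0.
  x3: f(x3) * nu(x3) = 0 * 4 = 0.
  x4: f(x4) * nu(x4) = 2 * 5/2 = 5.
  x5: f(x5) * nu(x5) = 7/3 * 4 = 28/3.
Summing: mu(A) = 9 + 0 + 0 + 5 + 28/3 = 70/3.

70/3


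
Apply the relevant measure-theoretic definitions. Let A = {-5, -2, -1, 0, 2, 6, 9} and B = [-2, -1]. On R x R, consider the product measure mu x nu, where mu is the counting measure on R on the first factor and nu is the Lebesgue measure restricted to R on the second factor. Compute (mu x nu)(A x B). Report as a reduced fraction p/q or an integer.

For a measurable rectangle A x B, the product measure satisfies
  (mu x nu)(A x B) = mu(A) * nu(B).
  mu(A) = 7.
  nu(B) = 1.
  (mu x nu)(A x B) = 7 * 1 = 7.

7


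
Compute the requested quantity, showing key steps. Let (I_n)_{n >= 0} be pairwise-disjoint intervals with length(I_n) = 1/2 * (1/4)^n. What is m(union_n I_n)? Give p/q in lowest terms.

By countable additivity of the Lebesgue measure on pairwise disjoint measurable sets,
  m(union_{n >= 0} I_n) = sum_{n >= 0} m(I_n) = sum_{n >= 0} a * r^n,
  with a = 1/2 and r = 1/4.
Since 0 < r = 1/4 < 1, the geometric series converges:
  sum_{n >= 0} a * r^n = a / (1 - r).
  = 1/2 / (1 - 1/4)
  = 1/2 / (3/4)
  = 2/3.

2/3


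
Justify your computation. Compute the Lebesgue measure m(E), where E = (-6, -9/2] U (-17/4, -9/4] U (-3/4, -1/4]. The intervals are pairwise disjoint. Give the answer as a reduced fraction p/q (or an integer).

For pairwise disjoint intervals, m(union_i I_i) = sum_i m(I_i),
and m is invariant under swapping open/closed endpoints (single points have measure 0).
So m(E) = sum_i (b_i - a_i).
  I_1 has length -9/2 - (-6) = 3/2.
  I_2 has length -9/4 - (-17/4) = 2.
  I_3 has length -1/4 - (-3/4) = 1/2.
Summing:
  m(E) = 3/2 + 2 + 1/2 = 4.

4


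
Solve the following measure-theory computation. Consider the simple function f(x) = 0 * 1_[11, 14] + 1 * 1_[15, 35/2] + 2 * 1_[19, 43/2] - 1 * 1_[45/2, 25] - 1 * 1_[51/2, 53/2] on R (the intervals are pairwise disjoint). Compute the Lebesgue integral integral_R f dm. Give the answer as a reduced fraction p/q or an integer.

For a simple function f = sum_i c_i * 1_{A_i} with disjoint A_i,
  integral f dm = sum_i c_i * m(A_i).
Lengths of the A_i:
  m(A_1) = 14 - 11 = 3.
  m(A_2) = 35/2 - 15 = 5/2.
  m(A_3) = 43/2 - 19 = 5/2.
  m(A_4) = 25 - 45/2 = 5/2.
  m(A_5) = 53/2 - 51/2 = 1.
Contributions c_i * m(A_i):
  (0) * (3) = 0.
  (1) * (5/2) = 5/2.
  (2) * (5/2) = 5.
  (-1) * (5/2) = -5/2.
  (-1) * (1) = -1.
Total: 0 + 5/2 + 5 - 5/2 - 1 = 4.

4


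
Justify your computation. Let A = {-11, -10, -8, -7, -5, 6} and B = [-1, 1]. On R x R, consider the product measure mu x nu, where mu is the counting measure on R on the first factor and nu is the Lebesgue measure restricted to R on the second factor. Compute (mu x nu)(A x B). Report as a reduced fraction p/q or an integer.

For a measurable rectangle A x B, the product measure satisfies
  (mu x nu)(A x B) = mu(A) * nu(B).
  mu(A) = 6.
  nu(B) = 2.
  (mu x nu)(A x B) = 6 * 2 = 12.

12


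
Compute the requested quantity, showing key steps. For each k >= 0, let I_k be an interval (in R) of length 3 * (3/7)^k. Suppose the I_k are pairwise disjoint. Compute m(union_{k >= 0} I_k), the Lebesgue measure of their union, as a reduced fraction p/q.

By countable additivity of the Lebesgue measure on pairwise disjoint measurable sets,
  m(union_{k >= 0} I_k) = sum_{k >= 0} m(I_k) = sum_{k >= 0} a * r^k,
  with a = 3 and r = 3/7.
Since 0 < r = 3/7 < 1, the geometric series converges:
  sum_{k >= 0} a * r^k = a / (1 - r).
  = 3 / (1 - 3/7)
  = 3 / (4/7)
  = 21/4.

21/4


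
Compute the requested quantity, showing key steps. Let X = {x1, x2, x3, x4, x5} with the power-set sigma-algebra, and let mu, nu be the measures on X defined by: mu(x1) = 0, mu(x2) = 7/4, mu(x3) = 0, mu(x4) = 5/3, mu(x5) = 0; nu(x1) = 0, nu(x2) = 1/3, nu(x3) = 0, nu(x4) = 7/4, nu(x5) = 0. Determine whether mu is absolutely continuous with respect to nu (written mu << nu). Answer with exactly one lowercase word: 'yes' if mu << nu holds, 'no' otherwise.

mu << nu means: every nu-null measurable set is also mu-null; equivalently, for every atom x, if nu({x}) = 0 then mu({x}) = 0.
Checking each atom:
  x1: nu = 0, mu = 0 -> consistent with mu << nu.
  x2: nu = 1/3 > 0 -> no constraint.
  x3: nu = 0, mu = 0 -> consistent with mu << nu.
  x4: nu = 7/4 > 0 -> no constraint.
  x5: nu = 0, mu = 0 -> consistent with mu << nu.
No atom violates the condition. Therefore mu << nu.

yes


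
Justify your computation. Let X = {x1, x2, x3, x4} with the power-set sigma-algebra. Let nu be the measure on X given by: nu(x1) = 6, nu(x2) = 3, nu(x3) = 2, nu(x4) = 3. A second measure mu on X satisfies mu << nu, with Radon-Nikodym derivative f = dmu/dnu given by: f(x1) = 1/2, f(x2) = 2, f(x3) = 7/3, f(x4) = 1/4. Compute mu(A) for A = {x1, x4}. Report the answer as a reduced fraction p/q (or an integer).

By the defining property of the Radon-Nikodym derivative, for every measurable set A,
  mu(A) = integral_A f dnu.
Since nu is a discrete measure concentrated on the atoms of X, the integral over A reduces to the sum
  mu(A) = sum_{x in A} f(x) * nu({x}).
Computing each term:
  x1: f(x1) * nu(x1) = 1/2 * 6 = 3.
  x4: f(x4) * nu(x4) = 1/4 * 3 = 3/4.
Summing: mu(A) = 3 + 3/4 = 15/4.

15/4


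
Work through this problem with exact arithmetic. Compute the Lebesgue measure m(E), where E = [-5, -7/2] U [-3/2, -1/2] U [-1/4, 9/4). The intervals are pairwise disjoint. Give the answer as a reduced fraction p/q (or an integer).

For pairwise disjoint intervals, m(union_i I_i) = sum_i m(I_i),
and m is invariant under swapping open/closed endpoints (single points have measure 0).
So m(E) = sum_i (b_i - a_i).
  I_1 has length -7/2 - (-5) = 3/2.
  I_2 has length -1/2 - (-3/2) = 1.
  I_3 has length 9/4 - (-1/4) = 5/2.
Summing:
  m(E) = 3/2 + 1 + 5/2 = 5.

5


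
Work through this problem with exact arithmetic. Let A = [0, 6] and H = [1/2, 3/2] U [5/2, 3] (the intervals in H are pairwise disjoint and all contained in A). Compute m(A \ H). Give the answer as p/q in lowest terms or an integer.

The ambient interval has length m(A) = 6 - 0 = 6.
Since the holes are disjoint and sit inside A, by finite additivity
  m(H) = sum_i (b_i - a_i), and m(A \ H) = m(A) - m(H).
Computing the hole measures:
  m(H_1) = 3/2 - 1/2 = 1.
  m(H_2) = 3 - 5/2 = 1/2.
Summed: m(H) = 1 + 1/2 = 3/2.
So m(A \ H) = 6 - 3/2 = 9/2.

9/2


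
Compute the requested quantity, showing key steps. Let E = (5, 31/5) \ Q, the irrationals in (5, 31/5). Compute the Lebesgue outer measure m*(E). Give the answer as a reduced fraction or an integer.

The interval I = (5, 31/5) has m(I) = 31/5 - 5 = 6/5 (endpoints are measure-zero, so open/closed/half-open agree). Write I = (I cap Q) u (I \ Q). The rationals in I are countable, so m*(I cap Q) = 0 (cover each rational by intervals whose total length is arbitrarily small). By countable subadditivity m*(I) <= m*(I cap Q) + m*(I \ Q), hence m*(I \ Q) >= m(I) = 6/5. The reverse inequality m*(I \ Q) <= m*(I) = 6/5 is trivial since (I \ Q) is a subset of I. Therefore m*(I \ Q) = 6/5.

6/5


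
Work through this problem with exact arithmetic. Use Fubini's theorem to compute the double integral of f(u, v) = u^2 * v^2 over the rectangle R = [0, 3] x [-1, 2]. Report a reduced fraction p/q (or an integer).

f(u, v) is a tensor product of a function of u and a function of v, and both factors are bounded continuous (hence Lebesgue integrable) on the rectangle, so Fubini's theorem applies:
  integral_R f d(m x m) = (integral_a1^b1 u^2 du) * (integral_a2^b2 v^2 dv).
Inner integral in u: integral_{0}^{3} u^2 du = (3^3 - 0^3)/3
  = 9.
Inner integral in v: integral_{-1}^{2} v^2 dv = (2^3 - (-1)^3)/3
  = 3.
Product: (9) * (3) = 27.

27


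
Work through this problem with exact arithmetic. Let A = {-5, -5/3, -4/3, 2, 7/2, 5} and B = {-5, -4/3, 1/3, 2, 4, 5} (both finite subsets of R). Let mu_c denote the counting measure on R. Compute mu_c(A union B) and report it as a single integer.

Counting measure on a finite set equals cardinality. By inclusion-exclusion, |A union B| = |A| + |B| - |A cap B|.
|A| = 6, |B| = 6, |A cap B| = 4.
So mu_c(A union B) = 6 + 6 - 4 = 8.

8


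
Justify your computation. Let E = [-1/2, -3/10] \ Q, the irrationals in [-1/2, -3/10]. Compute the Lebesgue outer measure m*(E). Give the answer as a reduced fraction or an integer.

The interval I = [-1/2, -3/10] has m(I) = -3/10 - (-1/2) = 1/5 (endpoints are measure-zero, so open/closed/half-open agree). Write I = (I cap Q) u (I \ Q). The rationals in I are countable, so m*(I cap Q) = 0 (cover each rational by intervals whose total length is arbitrarily small). By countable subadditivity m*(I) <= m*(I cap Q) + m*(I \ Q), hence m*(I \ Q) >= m(I) = 1/5. The reverse inequality m*(I \ Q) <= m*(I) = 1/5 is trivial since (I \ Q) is a subset of I. Therefore m*(I \ Q) = 1/5.

1/5


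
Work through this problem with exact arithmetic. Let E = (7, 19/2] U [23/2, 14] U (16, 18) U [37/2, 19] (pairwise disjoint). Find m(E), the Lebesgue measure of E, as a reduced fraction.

For pairwise disjoint intervals, m(union_i I_i) = sum_i m(I_i),
and m is invariant under swapping open/closed endpoints (single points have measure 0).
So m(E) = sum_i (b_i - a_i).
  I_1 has length 19/2 - 7 = 5/2.
  I_2 has length 14 - 23/2 = 5/2.
  I_3 has length 18 - 16 = 2.
  I_4 has length 19 - 37/2 = 1/2.
Summing:
  m(E) = 5/2 + 5/2 + 2 + 1/2 = 15/2.

15/2


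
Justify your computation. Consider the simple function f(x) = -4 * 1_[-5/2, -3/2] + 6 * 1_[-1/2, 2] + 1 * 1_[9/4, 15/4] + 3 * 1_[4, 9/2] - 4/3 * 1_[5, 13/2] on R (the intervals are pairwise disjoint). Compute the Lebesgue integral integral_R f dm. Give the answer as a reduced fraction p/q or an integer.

For a simple function f = sum_i c_i * 1_{A_i} with disjoint A_i,
  integral f dm = sum_i c_i * m(A_i).
Lengths of the A_i:
  m(A_1) = -3/2 - (-5/2) = 1.
  m(A_2) = 2 - (-1/2) = 5/2.
  m(A_3) = 15/4 - 9/4 = 3/2.
  m(A_4) = 9/2 - 4 = 1/2.
  m(A_5) = 13/2 - 5 = 3/2.
Contributions c_i * m(A_i):
  (-4) * (1) = -4.
  (6) * (5/2) = 15.
  (1) * (3/2) = 3/2.
  (3) * (1/2) = 3/2.
  (-4/3) * (3/2) = -2.
Total: -4 + 15 + 3/2 + 3/2 - 2 = 12.

12


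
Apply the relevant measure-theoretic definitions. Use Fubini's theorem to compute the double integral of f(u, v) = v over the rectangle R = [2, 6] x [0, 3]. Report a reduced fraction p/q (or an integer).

f(u, v) is a tensor product of a function of u and a function of v, and both factors are bounded continuous (hence Lebesgue integrable) on the rectangle, so Fubini's theorem applies:
  integral_R f d(m x m) = (integral_a1^b1 1 du) * (integral_a2^b2 v dv).
Inner integral in u: integral_{2}^{6} 1 du = (6^1 - 2^1)/1
  = 4.
Inner integral in v: integral_{0}^{3} v dv = (3^2 - 0^2)/2
  = 9/2.
Product: (4) * (9/2) = 18.

18


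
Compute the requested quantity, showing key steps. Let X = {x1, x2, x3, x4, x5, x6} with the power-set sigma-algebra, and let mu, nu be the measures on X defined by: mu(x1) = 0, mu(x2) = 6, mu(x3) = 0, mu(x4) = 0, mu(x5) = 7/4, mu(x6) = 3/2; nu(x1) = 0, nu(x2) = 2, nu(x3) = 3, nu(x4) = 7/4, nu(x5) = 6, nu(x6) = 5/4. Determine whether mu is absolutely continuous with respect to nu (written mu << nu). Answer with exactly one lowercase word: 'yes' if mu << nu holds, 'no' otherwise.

mu << nu means: every nu-null measurable set is also mu-null; equivalently, for every atom x, if nu({x}) = 0 then mu({x}) = 0.
Checking each atom:
  x1: nu = 0, mu = 0 -> consistent with mu << nu.
  x2: nu = 2 > 0 -> no constraint.
  x3: nu = 3 > 0 -> no constraint.
  x4: nu = 7/4 > 0 -> no constraint.
  x5: nu = 6 > 0 -> no constraint.
  x6: nu = 5/4 > 0 -> no constraint.
No atom violates the condition. Therefore mu << nu.

yes


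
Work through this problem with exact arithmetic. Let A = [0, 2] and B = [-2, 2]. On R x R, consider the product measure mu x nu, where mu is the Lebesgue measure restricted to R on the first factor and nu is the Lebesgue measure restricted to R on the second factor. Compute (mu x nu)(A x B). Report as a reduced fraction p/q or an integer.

For a measurable rectangle A x B, the product measure satisfies
  (mu x nu)(A x B) = mu(A) * nu(B).
  mu(A) = 2.
  nu(B) = 4.
  (mu x nu)(A x B) = 2 * 4 = 8.

8


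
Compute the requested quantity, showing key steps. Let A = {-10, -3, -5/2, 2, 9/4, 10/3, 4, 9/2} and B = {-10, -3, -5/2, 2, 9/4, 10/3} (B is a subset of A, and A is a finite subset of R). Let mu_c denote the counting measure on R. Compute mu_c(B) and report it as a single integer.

Counting measure assigns mu_c(E) = |E| (number of elements) when E is finite.
B has 6 element(s), so mu_c(B) = 6.

6


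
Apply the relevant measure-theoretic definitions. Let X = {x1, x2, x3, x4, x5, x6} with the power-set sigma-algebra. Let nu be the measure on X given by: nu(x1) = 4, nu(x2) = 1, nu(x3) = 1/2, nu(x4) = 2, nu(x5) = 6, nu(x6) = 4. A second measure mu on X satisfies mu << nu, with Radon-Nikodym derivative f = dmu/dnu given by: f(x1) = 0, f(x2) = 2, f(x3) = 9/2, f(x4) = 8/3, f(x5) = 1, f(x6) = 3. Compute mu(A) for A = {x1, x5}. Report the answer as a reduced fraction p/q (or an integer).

By the defining property of the Radon-Nikodym derivative, for every measurable set A,
  mu(A) = integral_A f dnu.
Since nu is a discrete measure concentrated on the atoms of X, the integral over A reduces to the sum
  mu(A) = sum_{x in A} f(x) * nu({x}).
Computing each term:
  x1: f(x1) * nu(x1) = 0 * 4 = 0.
  x5: f(x5) * nu(x5) = 1 * 6 = 6.
Summing: mu(A) = 0 + 6 = 6.

6


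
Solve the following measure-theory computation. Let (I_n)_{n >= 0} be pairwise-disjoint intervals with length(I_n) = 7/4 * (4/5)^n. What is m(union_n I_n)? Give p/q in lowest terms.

By countable additivity of the Lebesgue measure on pairwise disjoint measurable sets,
  m(union_{n >= 0} I_n) = sum_{n >= 0} m(I_n) = sum_{n >= 0} a * r^n,
  with a = 7/4 and r = 4/5.
Since 0 < r = 4/5 < 1, the geometric series converges:
  sum_{n >= 0} a * r^n = a / (1 - r).
  = 7/4 / (1 - 4/5)
  = 7/4 / (1/5)
  = 35/4.

35/4


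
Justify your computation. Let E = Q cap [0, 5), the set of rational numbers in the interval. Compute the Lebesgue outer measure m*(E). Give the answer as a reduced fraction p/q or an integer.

Q cap [0, 5) is countable; list its elements as q_1, q_2, ... . Fix eps > 0 and cover the k-th point by an interval of length eps * 2^(-k). The cover has total length eps * sum_{k>=1} 2^(-k) = eps, so by definition of outer measure m*(Q cap [0, 5)) <= eps. Since eps was arbitrary and m* >= 0, the outer measure is 0.

0


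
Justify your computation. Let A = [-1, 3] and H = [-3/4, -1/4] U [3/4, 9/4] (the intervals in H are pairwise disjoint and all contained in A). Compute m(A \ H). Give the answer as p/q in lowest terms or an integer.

The ambient interval has length m(A) = 3 - (-1) = 4.
Since the holes are disjoint and sit inside A, by finite additivity
  m(H) = sum_i (b_i - a_i), and m(A \ H) = m(A) - m(H).
Computing the hole measures:
  m(H_1) = -1/4 - (-3/4) = 1/2.
  m(H_2) = 9/4 - 3/4 = 3/2.
Summed: m(H) = 1/2 + 3/2 = 2.
So m(A \ H) = 4 - 2 = 2.

2


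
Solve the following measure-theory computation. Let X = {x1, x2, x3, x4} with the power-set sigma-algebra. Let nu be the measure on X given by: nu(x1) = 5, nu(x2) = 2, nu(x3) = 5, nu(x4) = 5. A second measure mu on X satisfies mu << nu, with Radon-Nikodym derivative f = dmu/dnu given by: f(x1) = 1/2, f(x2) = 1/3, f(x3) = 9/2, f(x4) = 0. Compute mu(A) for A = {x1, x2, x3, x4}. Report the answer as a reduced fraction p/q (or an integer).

By the defining property of the Radon-Nikodym derivative, for every measurable set A,
  mu(A) = integral_A f dnu.
Since nu is a discrete measure concentrated on the atoms of X, the integral over A reduces to the sum
  mu(A) = sum_{x in A} f(x) * nu({x}).
Computing each term:
  x1: f(x1) * nu(x1) = 1/2 * 5 = 5/2.
  x2: f(x2) * nu(x2) = 1/3 * 2 = 2/3.
  x3: f(x3) * nu(x3) = 9/2 * 5 = 45/2.
  x4: f(x4) * nu(x4) = 0 * 5 = 0.
Summing: mu(A) = 5/2 + 2/3 + 45/2 + 0 = 77/3.

77/3


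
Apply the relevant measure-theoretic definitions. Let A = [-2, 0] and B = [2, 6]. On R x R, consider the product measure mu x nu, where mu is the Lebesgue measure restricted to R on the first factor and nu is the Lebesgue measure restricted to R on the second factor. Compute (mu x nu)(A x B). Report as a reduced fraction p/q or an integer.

For a measurable rectangle A x B, the product measure satisfies
  (mu x nu)(A x B) = mu(A) * nu(B).
  mu(A) = 2.
  nu(B) = 4.
  (mu x nu)(A x B) = 2 * 4 = 8.

8


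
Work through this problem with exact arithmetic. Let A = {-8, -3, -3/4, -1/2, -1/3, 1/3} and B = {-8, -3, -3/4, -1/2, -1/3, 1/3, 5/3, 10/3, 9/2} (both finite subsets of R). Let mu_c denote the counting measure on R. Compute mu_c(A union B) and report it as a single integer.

Counting measure on a finite set equals cardinality. By inclusion-exclusion, |A union B| = |A| + |B| - |A cap B|.
|A| = 6, |B| = 9, |A cap B| = 6.
So mu_c(A union B) = 6 + 9 - 6 = 9.

9


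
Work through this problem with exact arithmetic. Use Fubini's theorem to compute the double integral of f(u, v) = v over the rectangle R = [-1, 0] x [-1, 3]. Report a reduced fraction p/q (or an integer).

f(u, v) is a tensor product of a function of u and a function of v, and both factors are bounded continuous (hence Lebesgue integrable) on the rectangle, so Fubini's theorem applies:
  integral_R f d(m x m) = (integral_a1^b1 1 du) * (integral_a2^b2 v dv).
Inner integral in u: integral_{-1}^{0} 1 du = (0^1 - (-1)^1)/1
  = 1.
Inner integral in v: integral_{-1}^{3} v dv = (3^2 - (-1)^2)/2
  = 4.
Product: (1) * (4) = 4.

4


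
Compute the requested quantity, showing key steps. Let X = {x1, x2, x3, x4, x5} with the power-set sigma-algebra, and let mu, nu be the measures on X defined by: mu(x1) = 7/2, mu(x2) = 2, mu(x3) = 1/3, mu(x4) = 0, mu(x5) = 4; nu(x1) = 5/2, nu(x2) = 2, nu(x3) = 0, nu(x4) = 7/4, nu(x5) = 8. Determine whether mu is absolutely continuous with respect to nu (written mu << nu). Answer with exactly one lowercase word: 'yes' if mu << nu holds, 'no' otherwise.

mu << nu means: every nu-null measurable set is also mu-null; equivalently, for every atom x, if nu({x}) = 0 then mu({x}) = 0.
Checking each atom:
  x1: nu = 5/2 > 0 -> no constraint.
  x2: nu = 2 > 0 -> no constraint.
  x3: nu = 0, mu = 1/3 > 0 -> violates mu << nu.
  x4: nu = 7/4 > 0 -> no constraint.
  x5: nu = 8 > 0 -> no constraint.
The atom(s) x3 violate the condition (nu = 0 but mu > 0). Therefore mu is NOT absolutely continuous w.r.t. nu.

no


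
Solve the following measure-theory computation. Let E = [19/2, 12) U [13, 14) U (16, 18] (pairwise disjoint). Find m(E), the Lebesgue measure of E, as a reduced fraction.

For pairwise disjoint intervals, m(union_i I_i) = sum_i m(I_i),
and m is invariant under swapping open/closed endpoints (single points have measure 0).
So m(E) = sum_i (b_i - a_i).
  I_1 has length 12 - 19/2 = 5/2.
  I_2 has length 14 - 13 = 1.
  I_3 has length 18 - 16 = 2.
Summing:
  m(E) = 5/2 + 1 + 2 = 11/2.

11/2


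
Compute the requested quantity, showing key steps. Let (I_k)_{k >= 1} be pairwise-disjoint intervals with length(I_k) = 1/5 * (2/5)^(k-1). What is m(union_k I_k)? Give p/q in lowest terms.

By countable additivity of the Lebesgue measure on pairwise disjoint measurable sets,
  m(union_{k >= 1} I_k) = sum_{k >= 1} m(I_k) = sum_{k >= 1} a * r^(k-1),
  with a = 1/5 and r = 2/5.
Since 0 < r = 2/5 < 1, the geometric series converges:
  sum_{k >= 1} a * r^(k-1) = a / (1 - r).
  = 1/5 / (1 - 2/5)
  = 1/5 / (3/5)
  = 1/3.

1/3


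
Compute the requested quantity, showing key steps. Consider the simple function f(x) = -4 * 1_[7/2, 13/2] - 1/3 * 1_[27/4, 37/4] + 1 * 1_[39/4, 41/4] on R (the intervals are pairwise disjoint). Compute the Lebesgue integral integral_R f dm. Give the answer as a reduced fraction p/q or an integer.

For a simple function f = sum_i c_i * 1_{A_i} with disjoint A_i,
  integral f dm = sum_i c_i * m(A_i).
Lengths of the A_i:
  m(A_1) = 13/2 - 7/2 = 3.
  m(A_2) = 37/4 - 27/4 = 5/2.
  m(A_3) = 41/4 - 39/4 = 1/2.
Contributions c_i * m(A_i):
  (-4) * (3) = -12.
  (-1/3) * (5/2) = -5/6.
  (1) * (1/2) = 1/2.
Total: -12 - 5/6 + 1/2 = -37/3.

-37/3


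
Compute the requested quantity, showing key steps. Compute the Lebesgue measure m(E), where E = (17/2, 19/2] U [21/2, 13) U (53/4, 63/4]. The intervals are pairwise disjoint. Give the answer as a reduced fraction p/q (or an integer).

For pairwise disjoint intervals, m(union_i I_i) = sum_i m(I_i),
and m is invariant under swapping open/closed endpoints (single points have measure 0).
So m(E) = sum_i (b_i - a_i).
  I_1 has length 19/2 - 17/2 = 1.
  I_2 has length 13 - 21/2 = 5/2.
  I_3 has length 63/4 - 53/4 = 5/2.
Summing:
  m(E) = 1 + 5/2 + 5/2 = 6.

6


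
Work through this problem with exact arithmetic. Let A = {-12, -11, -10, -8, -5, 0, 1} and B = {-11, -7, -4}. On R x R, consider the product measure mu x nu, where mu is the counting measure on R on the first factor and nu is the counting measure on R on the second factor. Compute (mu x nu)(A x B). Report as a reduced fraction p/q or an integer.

For a measurable rectangle A x B, the product measure satisfies
  (mu x nu)(A x B) = mu(A) * nu(B).
  mu(A) = 7.
  nu(B) = 3.
  (mu x nu)(A x B) = 7 * 3 = 21.

21


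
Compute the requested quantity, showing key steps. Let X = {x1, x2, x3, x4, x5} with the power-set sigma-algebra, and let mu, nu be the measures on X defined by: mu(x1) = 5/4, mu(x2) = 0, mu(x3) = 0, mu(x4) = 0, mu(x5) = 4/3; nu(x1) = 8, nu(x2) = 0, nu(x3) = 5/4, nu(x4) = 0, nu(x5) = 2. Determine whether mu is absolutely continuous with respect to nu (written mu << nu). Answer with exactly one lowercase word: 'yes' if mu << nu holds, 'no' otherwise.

mu << nu means: every nu-null measurable set is also mu-null; equivalently, for every atom x, if nu({x}) = 0 then mu({x}) = 0.
Checking each atom:
  x1: nu = 8 > 0 -> no constraint.
  x2: nu = 0, mu = 0 -> consistent with mu << nu.
  x3: nu = 5/4 > 0 -> no constraint.
  x4: nu = 0, mu = 0 -> consistent with mu << nu.
  x5: nu = 2 > 0 -> no constraint.
No atom violates the condition. Therefore mu << nu.

yes


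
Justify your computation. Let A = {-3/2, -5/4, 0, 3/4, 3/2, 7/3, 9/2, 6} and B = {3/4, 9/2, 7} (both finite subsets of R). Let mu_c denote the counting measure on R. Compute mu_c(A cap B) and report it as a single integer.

Counting measure on a finite set equals cardinality. mu_c(A cap B) = |A cap B| (elements appearing in both).
Enumerating the elements of A that also lie in B gives 2 element(s).
So mu_c(A cap B) = 2.

2


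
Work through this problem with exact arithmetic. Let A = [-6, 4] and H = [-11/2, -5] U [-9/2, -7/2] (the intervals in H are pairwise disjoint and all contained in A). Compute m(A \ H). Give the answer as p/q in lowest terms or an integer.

The ambient interval has length m(A) = 4 - (-6) = 10.
Since the holes are disjoint and sit inside A, by finite additivity
  m(H) = sum_i (b_i - a_i), and m(A \ H) = m(A) - m(H).
Computing the hole measures:
  m(H_1) = -5 - (-11/2) = 1/2.
  m(H_2) = -7/2 - (-9/2) = 1.
Summed: m(H) = 1/2 + 1 = 3/2.
So m(A \ H) = 10 - 3/2 = 17/2.

17/2


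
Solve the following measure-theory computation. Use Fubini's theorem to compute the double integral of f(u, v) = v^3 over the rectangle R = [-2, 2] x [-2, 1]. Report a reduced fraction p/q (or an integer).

f(u, v) is a tensor product of a function of u and a function of v, and both factors are bounded continuous (hence Lebesgue integrable) on the rectangle, so Fubini's theorem applies:
  integral_R f d(m x m) = (integral_a1^b1 1 du) * (integral_a2^b2 v^3 dv).
Inner integral in u: integral_{-2}^{2} 1 du = (2^1 - (-2)^1)/1
  = 4.
Inner integral in v: integral_{-2}^{1} v^3 dv = (1^4 - (-2)^4)/4
  = -15/4.
Product: (4) * (-15/4) = -15.

-15


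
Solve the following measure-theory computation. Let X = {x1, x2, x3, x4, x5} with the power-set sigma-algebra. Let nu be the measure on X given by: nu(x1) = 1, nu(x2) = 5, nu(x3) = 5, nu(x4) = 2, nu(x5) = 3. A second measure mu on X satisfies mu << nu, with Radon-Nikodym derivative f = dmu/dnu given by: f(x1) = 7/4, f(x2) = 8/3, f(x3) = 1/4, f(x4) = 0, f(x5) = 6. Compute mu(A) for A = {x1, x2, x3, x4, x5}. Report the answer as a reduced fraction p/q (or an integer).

By the defining property of the Radon-Nikodym derivative, for every measurable set A,
  mu(A) = integral_A f dnu.
Since nu is a discrete measure concentrated on the atoms of X, the integral over A reduces to the sum
  mu(A) = sum_{x in A} f(x) * nu({x}).
Computing each term:
  x1: f(x1) * nu(x1) = 7/4 * 1 = 7/4.
  x2: f(x2) * nu(x2) = 8/3 * 5 = 40/3.
  x3: f(x3) * nu(x3) = 1/4 * 5 = 5/4.
  x4: f(x4) * nu(x4) = 0 * 2 = 0.
  x5: f(x5) * nu(x5) = 6 * 3 = 18.
Summing: mu(A) = 7/4 + 40/3 + 5/4 + 0 + 18 = 103/3.

103/3


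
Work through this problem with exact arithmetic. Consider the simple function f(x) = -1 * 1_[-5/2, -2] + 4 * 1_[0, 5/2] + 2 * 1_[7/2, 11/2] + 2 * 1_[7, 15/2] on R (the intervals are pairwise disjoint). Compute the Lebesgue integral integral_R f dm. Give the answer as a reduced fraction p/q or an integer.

For a simple function f = sum_i c_i * 1_{A_i} with disjoint A_i,
  integral f dm = sum_i c_i * m(A_i).
Lengths of the A_i:
  m(A_1) = -2 - (-5/2) = 1/2.
  m(A_2) = 5/2 - 0 = 5/2.
  m(A_3) = 11/2 - 7/2 = 2.
  m(A_4) = 15/2 - 7 = 1/2.
Contributions c_i * m(A_i):
  (-1) * (1/2) = -1/2.
  (4) * (5/2) = 10.
  (2) * (2) = 4.
  (2) * (1/2) = 1.
Total: -1/2 + 10 + 4 + 1 = 29/2.

29/2


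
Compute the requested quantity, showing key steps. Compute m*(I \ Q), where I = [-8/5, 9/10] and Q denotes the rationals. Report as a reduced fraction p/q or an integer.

The interval I = [-8/5, 9/10] has m(I) = 9/10 - (-8/5) = 5/2 (endpoints are measure-zero, so open/closed/half-open agree). Write I = (I cap Q) u (I \ Q). The rationals in I are countable, so m*(I cap Q) = 0 (cover each rational by intervals whose total length is arbitrarily small). By countable subadditivity m*(I) <= m*(I cap Q) + m*(I \ Q), hence m*(I \ Q) >= m(I) = 5/2. The reverse inequality m*(I \ Q) <= m*(I) = 5/2 is trivial since (I \ Q) is a subset of I. Therefore m*(I \ Q) = 5/2.

5/2


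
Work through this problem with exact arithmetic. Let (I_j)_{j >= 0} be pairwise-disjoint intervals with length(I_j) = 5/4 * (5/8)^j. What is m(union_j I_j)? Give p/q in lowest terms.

By countable additivity of the Lebesgue measure on pairwise disjoint measurable sets,
  m(union_{j >= 0} I_j) = sum_{j >= 0} m(I_j) = sum_{j >= 0} a * r^j,
  with a = 5/4 and r = 5/8.
Since 0 < r = 5/8 < 1, the geometric series converges:
  sum_{j >= 0} a * r^j = a / (1 - r).
  = 5/4 / (1 - 5/8)
  = 5/4 / (3/8)
  = 10/3.

10/3


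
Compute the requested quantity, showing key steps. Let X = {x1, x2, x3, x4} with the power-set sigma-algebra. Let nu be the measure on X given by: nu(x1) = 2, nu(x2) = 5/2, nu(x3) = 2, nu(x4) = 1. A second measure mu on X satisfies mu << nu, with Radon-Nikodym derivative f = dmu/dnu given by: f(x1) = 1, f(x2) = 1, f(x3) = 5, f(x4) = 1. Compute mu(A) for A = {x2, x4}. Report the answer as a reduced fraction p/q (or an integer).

By the defining property of the Radon-Nikodym derivative, for every measurable set A,
  mu(A) = integral_A f dnu.
Since nu is a discrete measure concentrated on the atoms of X, the integral over A reduces to the sum
  mu(A) = sum_{x in A} f(x) * nu({x}).
Computing each term:
  x2: f(x2) * nu(x2) = 1 * 5/2 = 5/2.
  x4: f(x4) * nu(x4) = 1 * 1 = 1.
Summing: mu(A) = 5/2 + 1 = 7/2.

7/2


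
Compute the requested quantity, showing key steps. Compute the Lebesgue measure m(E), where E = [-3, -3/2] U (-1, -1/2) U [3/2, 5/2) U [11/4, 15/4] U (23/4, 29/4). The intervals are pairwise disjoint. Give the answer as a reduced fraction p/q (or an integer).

For pairwise disjoint intervals, m(union_i I_i) = sum_i m(I_i),
and m is invariant under swapping open/closed endpoints (single points have measure 0).
So m(E) = sum_i (b_i - a_i).
  I_1 has length -3/2 - (-3) = 3/2.
  I_2 has length -1/2 - (-1) = 1/2.
  I_3 has length 5/2 - 3/2 = 1.
  I_4 has length 15/4 - 11/4 = 1.
  I_5 has length 29/4 - 23/4 = 3/2.
Summing:
  m(E) = 3/2 + 1/2 + 1 + 1 + 3/2 = 11/2.

11/2


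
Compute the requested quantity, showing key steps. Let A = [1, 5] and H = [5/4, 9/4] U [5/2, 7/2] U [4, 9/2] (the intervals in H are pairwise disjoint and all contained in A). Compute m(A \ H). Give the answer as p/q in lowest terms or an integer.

The ambient interval has length m(A) = 5 - 1 = 4.
Since the holes are disjoint and sit inside A, by finite additivity
  m(H) = sum_i (b_i - a_i), and m(A \ H) = m(A) - m(H).
Computing the hole measures:
  m(H_1) = 9/4 - 5/4 = 1.
  m(H_2) = 7/2 - 5/2 = 1.
  m(H_3) = 9/2 - 4 = 1/2.
Summed: m(H) = 1 + 1 + 1/2 = 5/2.
So m(A \ H) = 4 - 5/2 = 3/2.

3/2


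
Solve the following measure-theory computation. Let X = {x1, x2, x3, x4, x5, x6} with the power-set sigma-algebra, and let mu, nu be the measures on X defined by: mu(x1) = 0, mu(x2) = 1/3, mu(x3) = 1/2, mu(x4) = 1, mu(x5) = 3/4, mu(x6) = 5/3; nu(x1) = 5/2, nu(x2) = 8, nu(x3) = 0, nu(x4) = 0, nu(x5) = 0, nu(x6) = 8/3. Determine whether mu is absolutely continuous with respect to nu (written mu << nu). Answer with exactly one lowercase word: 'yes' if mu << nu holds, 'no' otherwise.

mu << nu means: every nu-null measurable set is also mu-null; equivalently, for every atom x, if nu({x}) = 0 then mu({x}) = 0.
Checking each atom:
  x1: nu = 5/2 > 0 -> no constraint.
  x2: nu = 8 > 0 -> no constraint.
  x3: nu = 0, mu = 1/2 > 0 -> violates mu << nu.
  x4: nu = 0, mu = 1 > 0 -> violates mu << nu.
  x5: nu = 0, mu = 3/4 > 0 -> violates mu << nu.
  x6: nu = 8/3 > 0 -> no constraint.
The atom(s) x3, x4, x5 violate the condition (nu = 0 but mu > 0). Therefore mu is NOT absolutely continuous w.r.t. nu.

no


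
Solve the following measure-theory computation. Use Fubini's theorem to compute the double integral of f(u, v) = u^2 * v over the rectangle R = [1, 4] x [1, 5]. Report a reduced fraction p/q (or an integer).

f(u, v) is a tensor product of a function of u and a function of v, and both factors are bounded continuous (hence Lebesgue integrable) on the rectangle, so Fubini's theorem applies:
  integral_R f d(m x m) = (integral_a1^b1 u^2 du) * (integral_a2^b2 v dv).
Inner integral in u: integral_{1}^{4} u^2 du = (4^3 - 1^3)/3
  = 21.
Inner integral in v: integral_{1}^{5} v dv = (5^2 - 1^2)/2
  = 12.
Product: (21) * (12) = 252.

252


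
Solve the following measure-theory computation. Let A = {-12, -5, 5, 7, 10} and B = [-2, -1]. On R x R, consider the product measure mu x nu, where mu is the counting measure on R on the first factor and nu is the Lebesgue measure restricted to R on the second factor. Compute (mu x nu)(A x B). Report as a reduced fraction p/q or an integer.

For a measurable rectangle A x B, the product measure satisfies
  (mu x nu)(A x B) = mu(A) * nu(B).
  mu(A) = 5.
  nu(B) = 1.
  (mu x nu)(A x B) = 5 * 1 = 5.

5


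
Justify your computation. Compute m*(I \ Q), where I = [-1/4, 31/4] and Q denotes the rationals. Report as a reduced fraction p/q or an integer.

The interval I = [-1/4, 31/4] has m(I) = 31/4 - (-1/4) = 8 (endpoints are measure-zero, so open/closed/half-open agree). Write I = (I cap Q) u (I \ Q). The rationals in I are countable, so m*(I cap Q) = 0 (cover each rational by intervals whose total length is arbitrarily small). By countable subadditivity m*(I) <= m*(I cap Q) + m*(I \ Q), hence m*(I \ Q) >= m(I) = 8. The reverse inequality m*(I \ Q) <= m*(I) = 8 is trivial since (I \ Q) is a subset of I. Therefore m*(I \ Q) = 8.

8


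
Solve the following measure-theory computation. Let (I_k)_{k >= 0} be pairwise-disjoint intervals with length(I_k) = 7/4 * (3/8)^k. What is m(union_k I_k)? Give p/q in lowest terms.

By countable additivity of the Lebesgue measure on pairwise disjoint measurable sets,
  m(union_{k >= 0} I_k) = sum_{k >= 0} m(I_k) = sum_{k >= 0} a * r^k,
  with a = 7/4 and r = 3/8.
Since 0 < r = 3/8 < 1, the geometric series converges:
  sum_{k >= 0} a * r^k = a / (1 - r).
  = 7/4 / (1 - 3/8)
  = 7/4 / (5/8)
  = 14/5.

14/5


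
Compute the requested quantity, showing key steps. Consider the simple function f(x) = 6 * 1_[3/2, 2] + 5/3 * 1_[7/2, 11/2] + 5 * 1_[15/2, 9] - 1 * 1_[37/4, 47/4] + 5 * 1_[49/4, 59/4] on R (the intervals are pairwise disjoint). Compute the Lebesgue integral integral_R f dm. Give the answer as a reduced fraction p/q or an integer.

For a simple function f = sum_i c_i * 1_{A_i} with disjoint A_i,
  integral f dm = sum_i c_i * m(A_i).
Lengths of the A_i:
  m(A_1) = 2 - 3/2 = 1/2.
  m(A_2) = 11/2 - 7/2 = 2.
  m(A_3) = 9 - 15/2 = 3/2.
  m(A_4) = 47/4 - 37/4 = 5/2.
  m(A_5) = 59/4 - 49/4 = 5/2.
Contributions c_i * m(A_i):
  (6) * (1/2) = 3.
  (5/3) * (2) = 10/3.
  (5) * (3/2) = 15/2.
  (-1) * (5/2) = -5/2.
  (5) * (5/2) = 25/2.
Total: 3 + 10/3 + 15/2 - 5/2 + 25/2 = 143/6.

143/6


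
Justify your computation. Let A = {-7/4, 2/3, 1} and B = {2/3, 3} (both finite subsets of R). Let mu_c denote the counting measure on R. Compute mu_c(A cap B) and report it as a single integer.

Counting measure on a finite set equals cardinality. mu_c(A cap B) = |A cap B| (elements appearing in both).
Enumerating the elements of A that also lie in B gives 1 element(s).
So mu_c(A cap B) = 1.

1
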